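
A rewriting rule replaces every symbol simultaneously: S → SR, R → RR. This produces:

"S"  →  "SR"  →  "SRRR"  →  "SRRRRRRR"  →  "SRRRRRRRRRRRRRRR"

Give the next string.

φ(SRRRRRRRRRRRRRRR) expands symbol-by-symbol to SR RR RR RR RR RR RR RR RR RR RR RR RR RR RR RR; joining the 16 pieces gives the next term.

SRRRRRRRRRRRRRRRRRRRRRRRRRRRRRRR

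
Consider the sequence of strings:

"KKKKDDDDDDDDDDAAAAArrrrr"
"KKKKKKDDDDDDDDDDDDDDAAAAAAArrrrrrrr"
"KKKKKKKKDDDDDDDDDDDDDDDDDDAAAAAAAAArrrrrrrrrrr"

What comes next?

Each string has the form K^{2n} D^{4n+2} A^{2n+1} r^{3n-1}, where the shown terms are n = 2, 3, 4.
Setting n = 5 gives 10, 22, 11, 14 characters in each block.

KKKKKKKKKKDDDDDDDDDDDDDDDDDDDDDDAAAAAAAAAAArrrrrrrrrrrrrr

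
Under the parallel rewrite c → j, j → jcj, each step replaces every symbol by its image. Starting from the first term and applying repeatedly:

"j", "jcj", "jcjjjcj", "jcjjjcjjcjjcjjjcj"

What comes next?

Rewriting the 17 symbols of jcjjjcjjcjjcjjjcj one by one yields jcj j jcj jcj jcj j jcj jcj j jcj jcj j jcj jcj jcj j jcj; concatenated:

jcjjjcjjcjjcjjjcjjcjjjcjjcjjjcjjcjjcjjjcj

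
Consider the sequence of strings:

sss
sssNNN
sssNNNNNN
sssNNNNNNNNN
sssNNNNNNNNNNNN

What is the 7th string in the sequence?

Every step adds NNN to the end: s(k+1) = s(k)·NNN.
From sssNNNNNNNNNNNN, 2 further steps: sssNNNNNNNNNNNN → sssNNNNNNNNNNNNNNN → (answer).

sssNNNNNNNNNNNNNNNNNN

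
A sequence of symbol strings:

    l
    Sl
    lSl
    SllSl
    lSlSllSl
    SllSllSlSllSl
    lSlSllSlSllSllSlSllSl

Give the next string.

Each term (from the third on) is the two preceding terms concatenated in order: term 3 = l·Sl = lSl.
The next term joins SllSllSlSllSl and lSlSllSlSllSllSlSllSl.

SllSllSlSllSllSlSllSlSllSllSlSllSl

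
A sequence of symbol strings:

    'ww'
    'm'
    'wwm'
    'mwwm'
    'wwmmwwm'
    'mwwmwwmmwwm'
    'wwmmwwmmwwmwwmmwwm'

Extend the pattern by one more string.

mwwmwwmmwwmwwmmwwmmwwmwwmmwwm

Each term (from the third on) is the two preceding terms concatenated in order: term 3 = ww·m = wwm.
Continuing: mwwmwwmmwwm · wwmmwwmmwwmwwmmwwm gives term 8.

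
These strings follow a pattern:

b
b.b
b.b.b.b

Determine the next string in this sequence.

b.b.b.b.b.b.b.b

Every step duplicates the string with '.' between the halves.
One more doubling of b.b.b.b gives the answer.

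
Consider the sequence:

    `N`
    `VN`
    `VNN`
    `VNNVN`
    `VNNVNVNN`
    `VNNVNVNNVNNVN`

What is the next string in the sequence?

VNNVNVNNVNNVNVNNVNVNN

Each term (from the third on) is the previous term followed by the one before it: term 3 = VN·N = VNN.
Continuing: VNNVNVNNVNNVN · VNNVNVNN gives term 7.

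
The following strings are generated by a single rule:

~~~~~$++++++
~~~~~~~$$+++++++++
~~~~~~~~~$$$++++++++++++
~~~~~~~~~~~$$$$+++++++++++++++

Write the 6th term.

~~~~~~~~~~~~~~~$$$$$$+++++++++++++++++++++

Each string has the form ~^{2n+1} $^{n-1} +^{3n}, where the shown terms are n = 2, 3, 4, 5.
Setting n = 7 gives 15, 6, 21 characters in each block.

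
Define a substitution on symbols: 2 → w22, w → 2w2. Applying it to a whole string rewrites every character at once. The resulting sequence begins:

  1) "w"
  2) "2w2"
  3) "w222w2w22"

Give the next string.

Apply φ to w222w2w22 symbol by symbol: w→2w2, 2→w22, 2→w22, 2→w22, w→2w2, 2→w22, w→2w2, 2→w22, 2→w22; joined: 2w2 w22 w22 w22 2w2 w22 2w2 w22 w22.

2w2w22w22w222w2w222w2w22w22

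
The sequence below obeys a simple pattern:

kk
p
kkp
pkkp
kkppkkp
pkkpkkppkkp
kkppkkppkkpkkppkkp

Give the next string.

Each term (from the third on) is the two preceding terms concatenated in order: term 3 = kk·p = kkp.
Continuing: pkkpkkppkkp · kkppkkppkkpkkppkkp gives term 8.

pkkpkkppkkpkkppkkppkkpkkppkkp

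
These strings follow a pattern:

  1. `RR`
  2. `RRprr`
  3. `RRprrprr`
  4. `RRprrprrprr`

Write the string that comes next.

The strings grow by a fixed suffix prr each time.
So the next term is RRprrprrprr·prr.

RRprrprrprrprr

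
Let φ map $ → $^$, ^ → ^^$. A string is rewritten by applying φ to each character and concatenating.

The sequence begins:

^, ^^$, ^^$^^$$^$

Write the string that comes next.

Expanding ^^$^^$$^$: ^→^^$, ^→^^$, $→$^$, ^→^^$, ^→^^$, $→$^$, $→$^$, ^→^^$, $→$^$. Concatenated: ^^$ ^^$ $^$ ^^$ ^^$ $^$ $^$ ^^$ $^$.

^^$^^$$^$^^$^^$$^$$^$^^$$^$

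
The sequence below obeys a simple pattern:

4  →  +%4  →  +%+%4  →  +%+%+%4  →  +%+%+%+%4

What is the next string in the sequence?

The strings grow by a fixed prefix +% each time.
Applying this once more to +%+%+%+%4:

+%+%+%+%+%4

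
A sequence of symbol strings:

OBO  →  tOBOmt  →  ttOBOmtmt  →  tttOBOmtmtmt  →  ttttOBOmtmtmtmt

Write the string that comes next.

Each term wraps the previous one in t on the left and mt on the right.
So the next term is t·ttttOBOmtmtmtmt·mt.

tttttOBOmtmtmtmtmt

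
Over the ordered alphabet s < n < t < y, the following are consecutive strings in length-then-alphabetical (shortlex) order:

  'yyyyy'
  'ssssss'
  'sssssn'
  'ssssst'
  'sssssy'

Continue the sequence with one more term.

Treat sssssy as a base-4 numeral over the given alphabet and add one, carrying through any trailing y's.

ssssns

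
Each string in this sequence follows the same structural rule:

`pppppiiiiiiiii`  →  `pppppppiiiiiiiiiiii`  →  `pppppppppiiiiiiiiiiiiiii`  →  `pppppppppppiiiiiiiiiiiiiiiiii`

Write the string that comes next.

pppppppppppppiiiiiiiiiiiiiiiiiiiii

Reading off run lengths: p runs 5, 7, 9, 11; i runs 9, 12, 15, 18 — each is linear in n, where the shown terms are n = 3, 4, 5, 6.
For the next term, n = 7, so the run lengths are 13, 21.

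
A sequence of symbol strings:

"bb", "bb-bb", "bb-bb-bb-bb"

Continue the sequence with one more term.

s(k+1) = s(k)·-·s(k) — each term doubles the last with '-' between the halves.
Doubling bb-bb-bb-bb with '-' between the halves:

bb-bb-bb-bb-bb-bb-bb-bb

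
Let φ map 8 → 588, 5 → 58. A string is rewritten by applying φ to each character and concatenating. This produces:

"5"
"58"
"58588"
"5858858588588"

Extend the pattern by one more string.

5858858588588585885858858858588588

Applying the rule to each of the 13 symbols of 5858858588588 gives the pieces 58 588 58 588 588 58 588 58 588 588 58 588 588, which concatenate to the answer.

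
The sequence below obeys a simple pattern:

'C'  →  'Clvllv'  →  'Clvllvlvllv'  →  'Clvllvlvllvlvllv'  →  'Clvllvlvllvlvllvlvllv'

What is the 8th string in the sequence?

Clvllvlvllvlvllvlvllvlvllvlvllvlvllv

The strings grow by a fixed suffix lvllv each time.
From Clvllvlvllvlvllvlvllv, 3 further steps: Clvllvlvllvlvllvlvllv → Clvllvlvllvlvllvlvllvlvllv → Clvllvlvllvlvllvlvllvlvllvlvllv → (answer).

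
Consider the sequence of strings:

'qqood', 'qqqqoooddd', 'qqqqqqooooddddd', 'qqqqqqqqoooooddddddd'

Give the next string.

Each string has the form q^{2n} o^{n+1} d^{2n-1} (n = 1, 2, …).
Setting n = 5 gives 10, 6, 9 characters in each block.

qqqqqqqqqqooooooddddddddd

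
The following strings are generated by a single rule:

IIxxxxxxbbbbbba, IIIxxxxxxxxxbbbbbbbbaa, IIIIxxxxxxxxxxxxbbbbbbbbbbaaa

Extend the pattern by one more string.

IIIIIxxxxxxxxxxxxxxxbbbbbbbbbbbbaaaa

The n-th term is n I's then 3n x's then 2n+2 b's then n-1 a's, where the shown terms are n = 2, 3, 4.
At n = 5 the blocks have lengths 5, 15, 12, 4.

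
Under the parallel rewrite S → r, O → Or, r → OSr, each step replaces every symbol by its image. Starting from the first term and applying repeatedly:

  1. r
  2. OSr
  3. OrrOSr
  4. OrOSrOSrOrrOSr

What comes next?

Replace each of the 14 characters of OrOSrOSrOrrOSr in place — Or OSr Or r OSr Or r OSr Or OSr OSr Or r OSr — and concatenate.

OrOSrOrrOSrOrrOSrOrOSrOSrOrrOSr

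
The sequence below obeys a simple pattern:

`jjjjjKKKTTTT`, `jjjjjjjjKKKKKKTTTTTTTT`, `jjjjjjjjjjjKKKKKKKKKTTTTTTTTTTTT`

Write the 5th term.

Term n consists of 3n+2 j's, followed by 3n K's, followed by 4n T's (n = 1, 2, …).
Setting n = 5 gives 17, 15, 20 characters in each block.

jjjjjjjjjjjjjjjjjKKKKKKKKKKKKKKKTTTTTTTTTTTTTTTTTTTT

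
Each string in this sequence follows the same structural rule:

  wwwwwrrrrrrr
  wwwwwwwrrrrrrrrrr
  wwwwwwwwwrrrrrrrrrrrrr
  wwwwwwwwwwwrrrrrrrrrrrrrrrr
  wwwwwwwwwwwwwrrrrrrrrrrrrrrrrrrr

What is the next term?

wwwwwwwwwwwwwwwrrrrrrrrrrrrrrrrrrrrrr

The n-th term is 2n+1 w's then 3n+1 r's, where the shown terms are n = 2, 3, 4, 5, 6.
Setting n = 7 gives 15, 22 characters in each block.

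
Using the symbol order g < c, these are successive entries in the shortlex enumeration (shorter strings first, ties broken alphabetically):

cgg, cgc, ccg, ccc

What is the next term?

gggg

ccc is the last string of length 3, so the next is the first of length 4: g repeated 4 times.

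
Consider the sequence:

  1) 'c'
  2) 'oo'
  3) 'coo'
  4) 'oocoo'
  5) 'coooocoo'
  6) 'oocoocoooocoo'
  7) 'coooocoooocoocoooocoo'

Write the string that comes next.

From term 3 onward, concatenate the second-to-last term with the last: c·oo = coo, oo·coo = oocoo, …
The next term joins oocoocoooocoo and coooocoooocoocoooocoo.

oocoocoooocoocoooocoooocoocoooocoo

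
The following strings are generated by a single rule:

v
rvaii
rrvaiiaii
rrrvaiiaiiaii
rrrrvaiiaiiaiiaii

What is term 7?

rrrrrrvaiiaiiaiiaiiaiiaii

Each term wraps the previous one in r on the left and aii on the right.
From rrrrvaiiaiiaiiaii, 2 further steps: rrrrvaiiaiiaiiaii → rrrrrvaiiaiiaiiaiiaii → (answer).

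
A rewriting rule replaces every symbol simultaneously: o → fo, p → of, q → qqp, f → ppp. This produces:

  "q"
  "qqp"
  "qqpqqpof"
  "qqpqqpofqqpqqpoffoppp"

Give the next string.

Replace each of the 21 characters of qqpqqpofqqpqqpoffoppp in place — qqp qqp of qqp qqp of fo ppp qqp qqp of qqp qqp of fo ppp ppp fo of of of — and concatenate.

qqpqqpofqqpqqpoffopppqqpqqpofqqpqqpoffoppppppfoofofof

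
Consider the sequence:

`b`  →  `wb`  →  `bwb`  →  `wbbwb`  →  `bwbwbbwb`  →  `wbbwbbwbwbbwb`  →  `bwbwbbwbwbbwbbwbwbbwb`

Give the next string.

This is a Fibonacci-style word recurrence s(k) = s(k−2)·s(k−1): e.g. b·wb = bwb.
Continuing: wbbwbbwbwbbwb · bwbwbbwbwbbwbbwbwbbwb gives term 8.

wbbwbbwbwbbwbbwbwbbwbwbbwbbwbwbbwb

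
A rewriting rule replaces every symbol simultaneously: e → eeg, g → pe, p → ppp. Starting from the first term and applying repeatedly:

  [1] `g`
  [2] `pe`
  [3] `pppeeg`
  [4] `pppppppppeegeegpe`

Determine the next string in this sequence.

Applying the rule to each of the 17 symbols of pppppppppeegeegpe gives the pieces ppp ppp ppp ppp ppp ppp ppp ppp ppp eeg eeg pe eeg eeg pe ppp eeg, which concatenate to the answer.

pppppppppppppppppppppppppppeegeegpeeegeegpepppeeg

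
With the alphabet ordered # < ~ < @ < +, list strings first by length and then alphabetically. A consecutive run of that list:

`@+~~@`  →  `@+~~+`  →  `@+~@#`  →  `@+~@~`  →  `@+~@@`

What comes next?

@+~@+

Find the rightmost character of @+~@@ below +, bump it to the next letter, and reset everything to its right to #.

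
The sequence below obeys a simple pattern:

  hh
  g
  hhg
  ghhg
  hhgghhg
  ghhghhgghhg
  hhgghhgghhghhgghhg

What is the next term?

ghhghhgghhghhgghhgghhghhgghhg

From term 3 onward, concatenate the second-to-last term with the last: hh·g = hhg, g·hhg = ghhg, …
The next term joins ghhghhgghhg and hhgghhgghhghhgghhg.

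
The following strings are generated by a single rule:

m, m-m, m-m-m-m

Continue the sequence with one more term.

s(k+1) = s(k)·-·s(k) — each term doubles the last with '-' between the halves.
One more doubling of m-m-m-m gives the answer.

m-m-m-m-m-m-m-m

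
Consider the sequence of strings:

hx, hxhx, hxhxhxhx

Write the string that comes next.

Every step duplicates the string.
So the next term is two copies of hxhxhxhx.

hxhxhxhxhxhxhxhx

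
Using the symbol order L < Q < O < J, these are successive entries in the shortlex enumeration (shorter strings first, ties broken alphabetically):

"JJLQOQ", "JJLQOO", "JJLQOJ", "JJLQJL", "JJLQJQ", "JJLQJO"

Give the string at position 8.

JJLOLL

Advancing 2 positions from JJLQJO through JJLQJO → JJLQJJ reaches term 8.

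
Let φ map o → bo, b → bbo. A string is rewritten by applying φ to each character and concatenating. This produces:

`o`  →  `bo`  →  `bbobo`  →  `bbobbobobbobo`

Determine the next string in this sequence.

bbobbobobbobbobobbobobbobbobobbobo

Replace each of the 13 characters of bbobbobobbobo in place — bbo bbo bo bbo bbo bo bbo bo bbo bbo bo bbo bo — and concatenate.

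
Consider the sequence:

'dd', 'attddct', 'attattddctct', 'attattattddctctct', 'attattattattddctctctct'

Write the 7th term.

attattattattattattddctctctctctct

Each term wraps the previous one in att on the left and ct on the right.
From attattattattddctctctct, 2 further steps: attattattattddctctctct → attattattattattddctctctctct → (answer).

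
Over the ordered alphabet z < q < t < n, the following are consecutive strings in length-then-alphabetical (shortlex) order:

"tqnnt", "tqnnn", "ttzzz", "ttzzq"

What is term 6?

ttzzn

Stepping forward 2 times from ttzzq: ttzzq → ttzzt, then the target.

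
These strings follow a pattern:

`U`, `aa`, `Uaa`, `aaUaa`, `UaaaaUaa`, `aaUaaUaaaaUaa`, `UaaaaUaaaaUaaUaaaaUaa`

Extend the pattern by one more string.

aaUaaUaaaaUaaUaaaaUaaaaUaaUaaaaUaa

From term 3 onward, concatenate the second-to-last term with the last: U·aa = Uaa, aa·Uaa = aaUaa, …
Continuing: aaUaaUaaaaUaa · UaaaaUaaaaUaaUaaaaUaa gives term 8.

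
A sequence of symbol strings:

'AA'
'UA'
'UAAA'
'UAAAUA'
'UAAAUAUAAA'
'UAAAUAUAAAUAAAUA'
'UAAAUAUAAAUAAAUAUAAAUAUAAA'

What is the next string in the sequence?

From term 3 onward, concatenate the last term with the second-to-last: UA·AA = UAAA, UAAA·UA = UAAAUA, …
Continuing: UAAAUAUAAAUAAAUAUAAAUAUAAA · UAAAUAUAAAUAAAUA gives term 8.

UAAAUAUAAAUAAAUAUAAAUAUAAAUAAAUAUAAAUAAAUA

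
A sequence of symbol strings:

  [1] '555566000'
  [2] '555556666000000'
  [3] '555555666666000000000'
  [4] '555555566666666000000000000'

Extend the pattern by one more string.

555555556666666666000000000000000

Each string has the form 5^{n+3} 6^{2n} 0^{3n} (n = 1, 2, …).
For the next term, n = 5, so the run lengths are 8, 10, 15.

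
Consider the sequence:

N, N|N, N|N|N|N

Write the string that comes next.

Each string is two copies of the previous one joined by '|'.
Doubling N|N|N|N with '|' between the halves:

N|N|N|N|N|N|N|N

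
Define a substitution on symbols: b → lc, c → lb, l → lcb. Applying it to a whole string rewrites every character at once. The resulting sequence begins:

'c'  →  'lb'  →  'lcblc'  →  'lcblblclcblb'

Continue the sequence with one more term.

lcblblclcblclcblblcblblclcblc

Rewriting each symbol of lcblblclcblb: l→lcb, c→lb, b→lc, l→lcb, b→lc, l→lcb, c→lb, l→lcb, c→lb, b→lc, l→lcb, b→lc, which concatenates to lcb lb lc lcb lc lcb lb lcb lb lc lcb lc.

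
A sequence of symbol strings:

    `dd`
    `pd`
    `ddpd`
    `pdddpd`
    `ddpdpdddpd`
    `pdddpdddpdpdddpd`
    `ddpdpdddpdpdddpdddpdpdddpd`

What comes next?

pdddpdddpdpdddpdddpdpdddpdpdddpdddpdpdddpd

From term 3 onward, concatenate the second-to-last term with the last: dd·pd = ddpd, pd·ddpd = pdddpd, …
The next term joins pdddpdddpdpdddpd and ddpdpdddpdpdddpdddpdpdddpd.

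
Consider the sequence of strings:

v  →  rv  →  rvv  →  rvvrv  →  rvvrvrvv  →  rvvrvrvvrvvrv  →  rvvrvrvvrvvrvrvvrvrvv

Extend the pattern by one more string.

From term 3 onward, concatenate the last term with the second-to-last: rv·v = rvv, rvv·rv = rvvrv, …
The next term joins rvvrvrvvrvvrvrvvrvrvv and rvvrvrvvrvvrv.

rvvrvrvvrvvrvrvvrvrvvrvvrvrvvrvvrv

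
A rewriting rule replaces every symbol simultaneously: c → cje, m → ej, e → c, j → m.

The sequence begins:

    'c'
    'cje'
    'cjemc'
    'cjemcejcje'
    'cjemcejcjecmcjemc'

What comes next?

cjemcejcjecmcjemccjeejcjemcejcje

Replace each of the 17 characters of cjemcejcjecmcjemc in place — cje m c ej cje c m cje m c cje ej cje m c ej cje — and concatenate.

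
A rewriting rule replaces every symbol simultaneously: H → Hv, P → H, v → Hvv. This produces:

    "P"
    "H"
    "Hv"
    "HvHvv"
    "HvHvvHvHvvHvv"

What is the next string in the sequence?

HvHvvHvHvvHvvHvHvvHvHvvHvvHvHvvHvv

Applying the rule to each of the 13 symbols of HvHvvHvHvvHvv gives the pieces Hv Hvv Hv Hvv Hvv Hv Hvv Hv Hvv Hvv Hv Hvv Hvv, which concatenate to the answer.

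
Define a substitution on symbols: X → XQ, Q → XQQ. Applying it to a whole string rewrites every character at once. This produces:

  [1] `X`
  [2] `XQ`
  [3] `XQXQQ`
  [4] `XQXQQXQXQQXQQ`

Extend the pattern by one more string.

XQXQQXQXQQXQQXQXQQXQXQQXQQXQXQQXQQ

Replace each of the 13 characters of XQXQQXQXQQXQQ in place — XQ XQQ XQ XQQ XQQ XQ XQQ XQ XQQ XQQ XQ XQQ XQQ — and concatenate.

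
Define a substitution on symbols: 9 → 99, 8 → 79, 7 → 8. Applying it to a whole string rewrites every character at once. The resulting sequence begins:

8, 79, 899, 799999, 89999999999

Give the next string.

7999999999999999999999

Apply φ to 89999999999 symbol by symbol: 8→79, 9→99, 9→99, 9→99, 9→99, 9→99, 9→99, 9→99, 9→99, 9→99, 9→99; joined: 79 99 99 99 99 99 99 99 99 99 99.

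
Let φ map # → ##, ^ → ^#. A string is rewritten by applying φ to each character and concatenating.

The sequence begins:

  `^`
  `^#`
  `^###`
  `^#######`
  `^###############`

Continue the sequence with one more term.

Replace each of the 16 characters of ^############### in place — ^# ## ## ## ## ## ## ## ## ## ## ## ## ## ## ## — and concatenate.

^###############################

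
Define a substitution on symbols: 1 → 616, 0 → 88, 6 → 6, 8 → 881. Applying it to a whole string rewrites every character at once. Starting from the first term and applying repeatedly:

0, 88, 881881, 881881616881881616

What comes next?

8818816168818816166616688188161688188161666166

Replace each of the 18 characters of 881881616881881616 in place — 881 881 616 881 881 616 6 616 6 881 881 616 881 881 616 6 616 6 — and concatenate.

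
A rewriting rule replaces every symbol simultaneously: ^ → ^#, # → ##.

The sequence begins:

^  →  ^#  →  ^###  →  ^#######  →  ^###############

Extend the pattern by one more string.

^###############################

Applying the rule to each of the 16 symbols of ^############### gives the pieces ^# ## ## ## ## ## ## ## ## ## ## ## ## ## ## ##, which concatenate to the answer.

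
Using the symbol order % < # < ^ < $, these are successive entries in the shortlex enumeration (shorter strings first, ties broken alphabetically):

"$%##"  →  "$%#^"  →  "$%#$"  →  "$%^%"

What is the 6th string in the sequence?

$%^^

Continuing the enumeration 2 steps past $%^%: $%^% → $%^# → (answer).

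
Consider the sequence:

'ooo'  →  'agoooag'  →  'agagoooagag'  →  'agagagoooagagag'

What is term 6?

Each term wraps the previous one in ag on the left and ag on the right.
From agagagoooagagag, 2 further steps: agagagoooagagag → agagagagoooagagagag → (answer).

agagagagagoooagagagagag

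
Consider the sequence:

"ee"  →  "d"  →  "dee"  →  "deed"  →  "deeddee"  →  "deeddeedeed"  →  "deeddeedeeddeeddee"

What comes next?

deeddeedeeddeeddeedeeddeedeed

From term 3 onward, concatenate the last term with the second-to-last: d·ee = dee, dee·d = deed, …
Continuing: deeddeedeeddeeddee · deeddeedeed gives term 8.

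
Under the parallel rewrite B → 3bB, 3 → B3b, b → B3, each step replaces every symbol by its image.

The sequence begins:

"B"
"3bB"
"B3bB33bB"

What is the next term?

Apply φ to B3bB33bB symbol by symbol: B→3bB, 3→B3b, b→B3, B→3bB, 3→B3b, 3→B3b, b→B3, B→3bB; joined: 3bB B3b B3 3bB B3b B3b B3 3bB.

3bBB3bB33bBB3bB3bB33bB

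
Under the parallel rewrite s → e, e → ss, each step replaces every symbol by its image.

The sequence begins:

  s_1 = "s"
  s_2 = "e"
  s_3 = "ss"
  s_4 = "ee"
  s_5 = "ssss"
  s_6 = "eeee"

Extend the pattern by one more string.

ssssssss

Expanding eeee: e→ss, e→ss, e→ss, e→ss. Concatenated: ss ss ss ss.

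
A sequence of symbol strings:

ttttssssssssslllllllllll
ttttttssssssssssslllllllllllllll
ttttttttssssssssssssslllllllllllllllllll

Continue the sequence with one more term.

ttttttttttssssssssssssssslllllllllllllllllllllll

Term n consists of 2n-2 t's, followed by 2n+3 s's, followed by 4n-1 l's, where the shown terms are n = 3, 4, 5.
For the next term, n = 6, so the run lengths are 10, 15, 23.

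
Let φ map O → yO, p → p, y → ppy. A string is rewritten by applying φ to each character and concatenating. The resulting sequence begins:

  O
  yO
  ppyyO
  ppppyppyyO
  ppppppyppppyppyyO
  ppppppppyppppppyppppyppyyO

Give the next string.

ppppppppppyppppppppyppppppyppppyppyyO

Replace each of the 26 characters of ppppppppyppppppyppppyppyyO in place — p p p p p p p p ppy p p p p p p ppy p p p p ppy p p ppy ppy yO — and concatenate.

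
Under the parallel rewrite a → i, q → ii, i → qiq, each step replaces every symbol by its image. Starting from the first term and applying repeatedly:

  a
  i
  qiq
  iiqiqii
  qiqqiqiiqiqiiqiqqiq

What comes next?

iiqiqiiiiqiqiiqiqqiqiiqiqiiqiqqiqiiqiqiiiiqiqii

Replace each of the 19 characters of qiqqiqiiqiqiiqiqqiq in place — ii qiq ii ii qiq ii qiq qiq ii qiq ii qiq qiq ii qiq ii ii qiq ii — and concatenate.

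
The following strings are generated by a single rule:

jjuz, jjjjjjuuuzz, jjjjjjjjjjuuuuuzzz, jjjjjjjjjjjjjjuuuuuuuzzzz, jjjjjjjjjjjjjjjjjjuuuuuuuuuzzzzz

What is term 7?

jjjjjjjjjjjjjjjjjjjjjjjjjjuuuuuuuuuuuuuzzzzzzz

Term n consists of 4n-2 j's, followed by 2n-1 u's, followed by n z's (n = 1, 2, …).
For term 7, n = 7, so the run lengths are 26, 13, 7.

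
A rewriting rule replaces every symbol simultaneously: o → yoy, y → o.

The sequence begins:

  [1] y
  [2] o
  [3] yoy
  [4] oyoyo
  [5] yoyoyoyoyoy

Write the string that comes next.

Rewriting each symbol of yoyoyoyoyoy: y→o, o→yoy, y→o, o→yoy, y→o, o→yoy, y→o, o→yoy, y→o, o→yoy, y→o, which concatenates to o yoy o yoy o yoy o yoy o yoy o.

oyoyoyoyoyoyoyoyoyoyo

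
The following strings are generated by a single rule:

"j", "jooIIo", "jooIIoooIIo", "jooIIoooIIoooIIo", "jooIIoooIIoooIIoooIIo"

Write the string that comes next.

Every step adds ooIIo to the end: s(k+1) = s(k)·ooIIo.
One more step from jooIIoooIIoooIIoooIIo gives the answer.

jooIIoooIIoooIIoooIIoooIIo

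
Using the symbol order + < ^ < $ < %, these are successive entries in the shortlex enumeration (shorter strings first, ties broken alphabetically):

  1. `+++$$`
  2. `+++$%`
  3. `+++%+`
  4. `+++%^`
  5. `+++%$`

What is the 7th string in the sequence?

++^++

Continuing the enumeration 2 steps past +++%$: +++%$ → +++%% → (answer).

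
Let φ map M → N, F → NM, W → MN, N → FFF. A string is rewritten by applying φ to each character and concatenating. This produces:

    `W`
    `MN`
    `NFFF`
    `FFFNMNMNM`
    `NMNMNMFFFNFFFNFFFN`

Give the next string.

Applying the rule to each of the 18 symbols of NMNMNMFFFNFFFNFFFN gives the pieces FFF N FFF N FFF N NM NM NM FFF NM NM NM FFF NM NM NM FFF, which concatenate to the answer.

FFFNFFFNFFFNNMNMNMFFFNMNMNMFFFNMNMNMFFF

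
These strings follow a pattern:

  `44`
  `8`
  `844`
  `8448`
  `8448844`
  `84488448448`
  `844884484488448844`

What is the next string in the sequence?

84488448448844884484488448448

From term 3 onward, concatenate the last term with the second-to-last: 8·44 = 844, 844·8 = 8448, …
So term 8 is 844884484488448844·84488448448.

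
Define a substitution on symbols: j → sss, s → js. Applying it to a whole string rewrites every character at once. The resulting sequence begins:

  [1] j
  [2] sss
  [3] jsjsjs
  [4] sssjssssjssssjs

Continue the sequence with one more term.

Rewriting the 15 symbols of sssjssssjssssjs one by one yields js js js sss js js js js sss js js js js sss js; concatenated:

jsjsjssssjsjsjsjssssjsjsjsjssssjs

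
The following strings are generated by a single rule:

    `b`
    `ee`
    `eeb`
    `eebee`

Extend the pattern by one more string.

From term 3 onward, concatenate the last term with the second-to-last: ee·b = eeb, eeb·ee = eebee, …
Continuing: eebee · eeb gives term 5.

eebeeeeb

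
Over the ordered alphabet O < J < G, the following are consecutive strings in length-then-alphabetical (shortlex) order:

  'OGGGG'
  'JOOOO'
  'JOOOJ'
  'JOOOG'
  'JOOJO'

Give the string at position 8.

JOOGO

Advancing 3 positions from JOOJO through JOOJO → JOOJJ → JOOJG reaches term 8.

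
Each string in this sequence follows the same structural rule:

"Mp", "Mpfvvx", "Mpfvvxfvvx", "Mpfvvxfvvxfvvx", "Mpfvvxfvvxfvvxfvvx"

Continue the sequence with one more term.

Every step adds fvvx to the end: s(k+1) = s(k)·fvvx.
One more step from Mpfvvxfvvxfvvxfvvx gives the answer.

Mpfvvxfvvxfvvxfvvxfvvx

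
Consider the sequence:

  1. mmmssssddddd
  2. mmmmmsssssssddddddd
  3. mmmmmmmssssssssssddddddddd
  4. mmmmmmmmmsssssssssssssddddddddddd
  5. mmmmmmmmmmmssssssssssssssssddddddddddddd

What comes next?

mmmmmmmmmmmmmsssssssssssssssssssddddddddddddddd

Reading off run lengths: m runs 3, 5, 7, 9, 11; s runs 4, 7, 10, 13, 16; d runs 5, 7, 9, 11, 13 — each is linear in n, where the shown terms are n = 2, 3, 4, 5, 6.
For the next term, n = 7, so the run lengths are 13, 19, 15.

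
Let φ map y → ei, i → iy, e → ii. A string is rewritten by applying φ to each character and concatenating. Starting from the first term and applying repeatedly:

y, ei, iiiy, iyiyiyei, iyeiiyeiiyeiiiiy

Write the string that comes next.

Rewriting the 16 symbols of iyeiiyeiiyeiiiiy one by one yields iy ei ii iy iy ei ii iy iy ei ii iy iy iy iy ei; concatenated:

iyeiiiiyiyeiiiiyiyeiiiiyiyiyiyei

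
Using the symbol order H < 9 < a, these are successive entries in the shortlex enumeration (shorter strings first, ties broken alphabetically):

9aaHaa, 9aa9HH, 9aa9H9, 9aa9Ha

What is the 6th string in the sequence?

9aa999

Continuing the enumeration 2 steps past 9aa9Ha: 9aa9Ha → 9aa99H → (answer).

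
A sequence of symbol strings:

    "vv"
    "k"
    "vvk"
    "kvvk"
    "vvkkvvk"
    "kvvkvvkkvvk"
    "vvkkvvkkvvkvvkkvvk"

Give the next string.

This is a Fibonacci-style word recurrence s(k) = s(k−2)·s(k−1): e.g. vv·k = vvk.
Continuing: kvvkvvkkvvk · vvkkvvkkvvkvvkkvvk gives term 8.

kvvkvvkkvvkvvkkvvkkvvkvvkkvvk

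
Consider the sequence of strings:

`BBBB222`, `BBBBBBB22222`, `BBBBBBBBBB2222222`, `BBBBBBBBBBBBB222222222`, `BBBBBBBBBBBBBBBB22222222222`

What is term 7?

BBBBBBBBBBBBBBBBBBBBBB222222222222222

Reading off run lengths: B runs 4, 7, 10, 13, 16; 2 runs 3, 5, 7, 9, 11 — each is linear in n (n = 1, 2, …).
For term 7, n = 7, so the run lengths are 22, 15.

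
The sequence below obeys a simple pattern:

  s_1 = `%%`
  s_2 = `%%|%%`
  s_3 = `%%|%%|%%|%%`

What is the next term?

Each string is two copies of the previous one joined by '|'.
One more doubling of %%|%%|%%|%% gives the answer.

%%|%%|%%|%%|%%|%%|%%|%%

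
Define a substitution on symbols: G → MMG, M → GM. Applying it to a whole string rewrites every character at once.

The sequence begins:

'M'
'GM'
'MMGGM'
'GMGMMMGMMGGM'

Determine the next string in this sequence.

MMGGMMMGGMGMGMMMGGMGMMMGMMGGM

Rewriting each symbol of GMGMMMGMMGGM: G→MMG, M→GM, G→MMG, M→GM, M→GM, M→GM, G→MMG, M→GM, M→GM, G→MMG, G→MMG, M→GM, which concatenates to MMG GM MMG GM GM GM MMG GM GM MMG MMG GM.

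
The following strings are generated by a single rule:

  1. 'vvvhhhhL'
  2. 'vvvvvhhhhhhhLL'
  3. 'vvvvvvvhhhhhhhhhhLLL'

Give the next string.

Term n consists of 2n+1 v's, followed by 3n+1 h's, followed by n L's (n = 1, 2, …).
At n = 4 the blocks have lengths 9, 13, 4.

vvvvvvvvvhhhhhhhhhhhhhLLLL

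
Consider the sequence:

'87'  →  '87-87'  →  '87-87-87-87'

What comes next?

Each string is two copies of the previous one joined by '-'.
So the next term is two copies of 87-87-87-87 with '-' between the halves.

87-87-87-87-87-87-87-87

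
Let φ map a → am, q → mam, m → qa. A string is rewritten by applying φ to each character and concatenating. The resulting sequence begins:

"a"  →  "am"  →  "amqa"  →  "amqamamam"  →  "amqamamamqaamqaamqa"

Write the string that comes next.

Rewriting the 19 symbols of amqamamamqaamqaamqa one by one yields am qa mam am qa am qa am qa mam am am qa mam am am qa mam am; concatenated:

amqamamamqaamqaamqamamamamqamamamamqamamam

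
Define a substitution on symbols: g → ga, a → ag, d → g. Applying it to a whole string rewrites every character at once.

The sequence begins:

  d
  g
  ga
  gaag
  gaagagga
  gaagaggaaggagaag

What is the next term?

Applying the rule to each of the 16 symbols of gaagaggaaggagaag gives the pieces ga ag ag ga ag ga ga ag ag ga ga ag ga ag ag ga, which concatenate to the answer.

gaagaggaaggagaagaggagaaggaagagga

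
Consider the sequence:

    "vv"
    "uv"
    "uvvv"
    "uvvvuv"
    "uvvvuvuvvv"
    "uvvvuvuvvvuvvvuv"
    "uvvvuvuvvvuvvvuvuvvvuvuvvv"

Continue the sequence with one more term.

From term 3 onward, concatenate the last term with the second-to-last: uv·vv = uvvv, uvvv·uv = uvvvuv, …
So term 8 is uvvvuvuvvvuvvvuvuvvvuvuvvv·uvvvuvuvvvuvvvuv.

uvvvuvuvvvuvvvuvuvvvuvuvvvuvvvuvuvvvuvvvuv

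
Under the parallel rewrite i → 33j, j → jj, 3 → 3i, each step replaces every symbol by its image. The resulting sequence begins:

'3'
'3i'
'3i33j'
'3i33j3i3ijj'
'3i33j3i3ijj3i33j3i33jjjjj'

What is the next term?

φ(3i33j3i3ijj3i33j3i33jjjjj) expands symbol-by-symbol to 3i 33j 3i 3i jj 3i 33j 3i 33j jj jj 3i 33j 3i 3i jj 3i 33j 3i 3i jj jj jj jj jj; joining the 25 pieces gives the next term.

3i33j3i3ijj3i33j3i33jjjjj3i33j3i3ijj3i33j3i3ijjjjjjjjjj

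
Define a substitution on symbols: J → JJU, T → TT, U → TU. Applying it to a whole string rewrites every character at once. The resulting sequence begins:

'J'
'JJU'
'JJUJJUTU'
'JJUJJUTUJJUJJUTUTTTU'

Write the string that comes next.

Applying the rule to each of the 20 symbols of JJUJJUTUJJUJJUTUTTTU gives the pieces JJU JJU TU JJU JJU TU TT TU JJU JJU TU JJU JJU TU TT TU TT TT TT TU, which concatenate to the answer.

JJUJJUTUJJUJJUTUTTTUJJUJJUTUJJUJJUTUTTTUTTTTTTTU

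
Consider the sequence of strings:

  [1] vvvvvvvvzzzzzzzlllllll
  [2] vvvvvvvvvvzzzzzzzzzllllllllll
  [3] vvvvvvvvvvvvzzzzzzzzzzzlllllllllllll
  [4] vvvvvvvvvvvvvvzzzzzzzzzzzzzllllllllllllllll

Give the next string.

vvvvvvvvvvvvvvvvzzzzzzzzzzzzzzzlllllllllllllllllll

Reading off run lengths: v runs 8, 10, 12, 14; z runs 7, 9, 11, 13; l runs 7, 10, 13, 16 — each is linear in n, where the shown terms are n = 3, 4, 5, 6.
For the next term, n = 7, so the run lengths are 16, 15, 19.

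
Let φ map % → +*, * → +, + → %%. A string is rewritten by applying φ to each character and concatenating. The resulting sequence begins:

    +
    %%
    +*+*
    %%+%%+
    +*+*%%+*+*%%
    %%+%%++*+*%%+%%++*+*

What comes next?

Applying the rule to each of the 20 symbols of %%+%%++*+*%%+%%++*+* gives the pieces +* +* %% +* +* %% %% + %% + +* +* %% +* +* %% %% + %% +, which concatenate to the answer.

+*+*%%+*+*%%%%+%%++*+*%%+*+*%%%%+%%+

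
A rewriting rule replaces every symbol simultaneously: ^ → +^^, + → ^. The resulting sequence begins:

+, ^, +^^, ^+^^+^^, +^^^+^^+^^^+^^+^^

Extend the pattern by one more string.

Rewriting the 17 symbols of +^^^+^^+^^^+^^+^^ one by one yields ^ +^^ +^^ +^^ ^ +^^ +^^ ^ +^^ +^^ +^^ ^ +^^ +^^ ^ +^^ +^^; concatenated:

^+^^+^^+^^^+^^+^^^+^^+^^+^^^+^^+^^^+^^+^^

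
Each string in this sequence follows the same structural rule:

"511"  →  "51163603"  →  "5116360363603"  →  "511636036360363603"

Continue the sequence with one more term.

51163603636036360363603

Each term is the previous one with 63603 appended.
So the next term is 511636036360363603·63603.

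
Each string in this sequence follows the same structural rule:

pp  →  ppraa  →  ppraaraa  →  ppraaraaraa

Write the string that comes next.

ppraaraaraaraa

Every step adds raa to the end: s(k+1) = s(k)·raa.
So the next term is ppraaraaraa·raa.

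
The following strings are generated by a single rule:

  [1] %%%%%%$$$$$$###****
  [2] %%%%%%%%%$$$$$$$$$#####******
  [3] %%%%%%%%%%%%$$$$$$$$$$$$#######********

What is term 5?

%%%%%%%%%%%%%%%%%%$$$$$$$$$$$$$$$$$$###########************

Term n consists of 3n %'s, followed by 3n $'s, followed by 2n-1 #'s, followed by 2n *'s, where the shown terms are n = 2, 3, 4.
Setting n = 6 gives 18, 18, 11, 12 characters in each block.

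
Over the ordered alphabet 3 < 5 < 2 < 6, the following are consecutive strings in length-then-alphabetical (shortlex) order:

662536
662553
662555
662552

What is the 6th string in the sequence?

Advancing 2 positions from 662552 through 662552 → 662556 reaches term 6.

662523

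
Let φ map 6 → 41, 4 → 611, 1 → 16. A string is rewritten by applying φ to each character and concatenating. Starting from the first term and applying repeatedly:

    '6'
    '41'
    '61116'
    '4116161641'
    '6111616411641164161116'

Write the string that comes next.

41161616411641611161641611161641611164116161641

φ(6111616411641164161116) expands symbol-by-symbol to 41 16 16 16 41 16 41 611 16 16 41 611 16 16 41 611 16 41 16 16 16 41; joining the 22 pieces gives the next term.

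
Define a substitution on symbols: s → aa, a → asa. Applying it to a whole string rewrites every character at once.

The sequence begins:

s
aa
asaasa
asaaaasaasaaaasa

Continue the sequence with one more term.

asaaaasaasaasaasaaaasaasaaaasaasaasaasaaaasa

φ(asaaaasaasaaaasa) expands symbol-by-symbol to asa aa asa asa asa asa aa asa asa aa asa asa asa asa aa asa; joining the 16 pieces gives the next term.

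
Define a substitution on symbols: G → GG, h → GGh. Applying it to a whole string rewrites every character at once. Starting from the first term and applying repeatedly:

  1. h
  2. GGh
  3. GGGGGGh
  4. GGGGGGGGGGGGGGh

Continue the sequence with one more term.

GGGGGGGGGGGGGGGGGGGGGGGGGGGGGGh

Replace each of the 15 characters of GGGGGGGGGGGGGGh in place — GG GG GG GG GG GG GG GG GG GG GG GG GG GG GGh — and concatenate.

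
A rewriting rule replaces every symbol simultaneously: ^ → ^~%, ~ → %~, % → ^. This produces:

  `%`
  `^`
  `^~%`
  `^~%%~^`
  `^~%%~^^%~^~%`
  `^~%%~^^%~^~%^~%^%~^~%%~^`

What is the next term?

Rewriting the 24 symbols of ^~%%~^^%~^~%^~%^%~^~%%~^ one by one yields ^~% %~ ^ ^ %~ ^~% ^~% ^ %~ ^~% %~ ^ ^~% %~ ^ ^~% ^ %~ ^~% %~ ^ ^ %~ ^~%; concatenated:

^~%%~^^%~^~%^~%^%~^~%%~^^~%%~^^~%^%~^~%%~^^%~^~%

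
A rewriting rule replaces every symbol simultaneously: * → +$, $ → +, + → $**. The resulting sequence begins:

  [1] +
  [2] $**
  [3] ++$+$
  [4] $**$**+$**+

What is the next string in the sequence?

Rewriting each symbol of $**$**+$**+: $→+, *→+$, *→+$, $→+, *→+$, *→+$, +→$**, $→+, *→+$, *→+$, +→$**, which concatenates to + +$ +$ + +$ +$ $** + +$ +$ $**.

++$+$++$+$$**++$+$$**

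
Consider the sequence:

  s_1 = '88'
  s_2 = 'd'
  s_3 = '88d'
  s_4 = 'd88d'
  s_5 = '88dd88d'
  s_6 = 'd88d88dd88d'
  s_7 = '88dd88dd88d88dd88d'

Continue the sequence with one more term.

Each term (from the third on) is the two preceding terms concatenated in order: term 3 = 88·d = 88d.
Continuing: d88d88dd88d · 88dd88dd88d88dd88d gives term 8.

d88d88dd88d88dd88dd88d88dd88d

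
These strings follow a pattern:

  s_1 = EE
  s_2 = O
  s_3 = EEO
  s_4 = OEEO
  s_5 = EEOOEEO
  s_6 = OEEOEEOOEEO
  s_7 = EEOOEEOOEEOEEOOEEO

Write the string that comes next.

This is a Fibonacci-style word recurrence s(k) = s(k−2)·s(k−1): e.g. EE·O = EEO.
The next term joins OEEOEEOOEEO and EEOOEEOOEEOEEOOEEO.

OEEOEEOOEEOEEOOEEOOEEOEEOOEEO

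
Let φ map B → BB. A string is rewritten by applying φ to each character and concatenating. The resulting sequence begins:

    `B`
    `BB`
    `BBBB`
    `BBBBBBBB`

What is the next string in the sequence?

BBBBBBBBBBBBBBBB

Expanding BBBBBBBB: B→BB, B→BB, B→BB, B→BB, B→BB, B→BB, B→BB, B→BB. Concatenated: BB BB BB BB BB BB BB BB.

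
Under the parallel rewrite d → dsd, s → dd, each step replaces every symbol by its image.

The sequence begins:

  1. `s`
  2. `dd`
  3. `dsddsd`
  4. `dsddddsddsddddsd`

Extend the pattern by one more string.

dsddddsddsddsddsddddsddsddddsddsddsddsddddsd

φ(dsddddsddsddddsd) expands symbol-by-symbol to dsd dd dsd dsd dsd dsd dd dsd dsd dd dsd dsd dsd dsd dd dsd; joining the 16 pieces gives the next term.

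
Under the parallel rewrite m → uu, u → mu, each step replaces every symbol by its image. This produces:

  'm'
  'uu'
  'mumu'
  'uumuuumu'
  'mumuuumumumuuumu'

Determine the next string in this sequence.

Applying the rule to each of the 16 symbols of mumuuumumumuuumu gives the pieces uu mu uu mu mu mu uu mu uu mu uu mu mu mu uu mu, which concatenate to the answer.

uumuuumumumuuumuuumuuumumumuuumu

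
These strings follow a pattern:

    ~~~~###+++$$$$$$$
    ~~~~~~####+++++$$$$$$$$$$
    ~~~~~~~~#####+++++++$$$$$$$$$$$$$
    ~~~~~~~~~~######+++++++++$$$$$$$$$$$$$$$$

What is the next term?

~~~~~~~~~~~~#######+++++++++++$$$$$$$$$$$$$$$$$$$

Reading off run lengths: ~ runs 4, 6, 8, 10; # runs 3, 4, 5, 6; + runs 3, 5, 7, 9; $ runs 7, 10, 13, 16 — each is linear in n, where the shown terms are n = 2, 3, 4, 5.
For the next term, n = 6, so the run lengths are 12, 7, 11, 19.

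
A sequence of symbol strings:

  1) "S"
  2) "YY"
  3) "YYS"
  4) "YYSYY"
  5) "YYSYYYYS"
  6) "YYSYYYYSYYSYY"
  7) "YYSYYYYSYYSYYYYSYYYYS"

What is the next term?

YYSYYYYSYYSYYYYSYYYYSYYSYYYYSYYSYY

From term 3 onward, concatenate the last term with the second-to-last: YY·S = YYS, YYS·YY = YYSYY, …
Continuing: YYSYYYYSYYSYYYYSYYYYS · YYSYYYYSYYSYY gives term 8.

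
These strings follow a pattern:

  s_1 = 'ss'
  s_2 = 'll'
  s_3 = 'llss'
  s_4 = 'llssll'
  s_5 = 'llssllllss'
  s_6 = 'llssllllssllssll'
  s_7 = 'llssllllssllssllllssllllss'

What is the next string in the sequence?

llssllllssllssllllssllllssllssllllssllssll

Each term (from the third on) is the previous term followed by the one before it: term 3 = ll·ss = llss.
So term 8 is llssllllssllssllllssllllss·llssllllssllssll.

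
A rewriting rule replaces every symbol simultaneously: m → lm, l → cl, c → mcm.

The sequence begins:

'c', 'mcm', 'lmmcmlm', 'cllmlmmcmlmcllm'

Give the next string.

Applying the rule to each of the 15 symbols of cllmlmmcmlmcllm gives the pieces mcm cl cl lm cl lm lm mcm lm cl lm mcm cl cl lm, which concatenate to the answer.

mcmclcllmcllmlmmcmlmcllmmcmclcllm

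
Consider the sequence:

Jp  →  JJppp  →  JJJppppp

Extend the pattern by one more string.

Term n consists of n J's, followed by 2n-1 p's (n = 1, 2, …).
At n = 4 the blocks have lengths 4, 7.

JJJJppppppp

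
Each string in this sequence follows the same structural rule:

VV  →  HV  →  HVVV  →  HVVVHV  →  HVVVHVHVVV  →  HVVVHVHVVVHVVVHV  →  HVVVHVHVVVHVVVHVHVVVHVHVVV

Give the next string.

HVVVHVHVVVHVVVHVHVVVHVHVVVHVVVHVHVVVHVVVHV

This is a Fibonacci-style word recurrence s(k) = s(k−1)·s(k−2): e.g. HV·VV = HVVV.
Continuing: HVVVHVHVVVHVVVHVHVVVHVHVVV · HVVVHVHVVVHVVVHV gives term 8.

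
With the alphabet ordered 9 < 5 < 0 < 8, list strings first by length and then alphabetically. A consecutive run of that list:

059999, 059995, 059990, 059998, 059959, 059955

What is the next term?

Treat 059955 as a base-4 numeral over the given alphabet and add one, carrying through any trailing 8's.

059950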